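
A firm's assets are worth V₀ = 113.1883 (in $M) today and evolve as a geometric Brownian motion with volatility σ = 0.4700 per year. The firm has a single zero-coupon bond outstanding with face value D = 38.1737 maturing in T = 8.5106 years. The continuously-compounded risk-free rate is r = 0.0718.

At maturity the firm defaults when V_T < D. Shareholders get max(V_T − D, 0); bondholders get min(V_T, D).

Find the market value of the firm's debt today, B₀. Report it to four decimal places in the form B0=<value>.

B0=17.7835

d₁ = [ln(V₀/D) + (r + σ²/2)T] / (σ√T)
   = [ln(113.1883/38.1737) + (0.0718 + 0.5·0.4700²)·8.5106] / (0.4700·√8.5106)
   = [1.086906 + 1.551057] / 1.371128 = 1.923936
d₂ = d₁ − σ√T = 1.923936 − 1.371128 = 0.552809
N(d₁) = 0.972819,  N(d₂) = 0.709803,  e^(−rT) = 0.542775
E₀ = V₀·N(d₁) − D·e^(−rT)·N(d₂)
   = 113.1883·0.972819 − 38.1737·0.542775·0.709803 = 95.404786
B₀ = V₀ − E₀ = 113.1883 − 95.404786 = 17.783514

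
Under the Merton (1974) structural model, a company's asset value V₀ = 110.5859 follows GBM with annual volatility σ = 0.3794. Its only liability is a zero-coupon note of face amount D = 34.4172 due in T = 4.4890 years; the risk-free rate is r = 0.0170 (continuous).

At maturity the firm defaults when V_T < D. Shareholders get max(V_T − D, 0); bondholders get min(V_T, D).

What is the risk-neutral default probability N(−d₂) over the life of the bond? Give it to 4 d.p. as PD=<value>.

d₁ = [ln(V₀/D) + (r + σ²/2)T] / (σ√T)
   = [ln(110.5859/34.4172) + (0.0170 + 0.5·0.3794²)·4.4890] / (0.3794·√4.4890)
   = [1.167236 + 0.399396] / 0.803845 = 1.948924
d₂ = d₁ − σ√T = 1.948924 − 0.803845 = 1.145080
risk-neutral PD = N(−d₂) = N(-1.145080) = 0.126088

PD=0.1261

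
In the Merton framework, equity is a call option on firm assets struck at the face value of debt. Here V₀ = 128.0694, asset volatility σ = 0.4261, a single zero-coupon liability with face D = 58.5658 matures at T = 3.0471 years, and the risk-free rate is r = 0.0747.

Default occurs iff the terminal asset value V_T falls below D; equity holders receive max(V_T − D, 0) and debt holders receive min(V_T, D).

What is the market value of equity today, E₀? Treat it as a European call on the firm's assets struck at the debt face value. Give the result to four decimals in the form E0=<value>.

d₁ = [ln(V₀/D) + (r + σ²/2)T] / (σ√T)
   = [ln(128.0694/58.5658) + (0.0747 + 0.5·0.4261²)·3.0471] / (0.4261·√3.0471)
   = [0.782421 + 0.504236] / 0.743798 = 1.729848
d₂ = d₁ − σ√T = 1.729848 − 0.743798 = 0.986050
N(d₁) = 0.958171,  N(d₂) = 0.837946,  e^(−rT) = 0.796428
E₀ = V₀·N(d₁) − D·e^(−rT)·N(d₂)
   = 128.0694·0.958171 − 58.5658·0.796428·0.837946 = 83.627739

E0=83.6277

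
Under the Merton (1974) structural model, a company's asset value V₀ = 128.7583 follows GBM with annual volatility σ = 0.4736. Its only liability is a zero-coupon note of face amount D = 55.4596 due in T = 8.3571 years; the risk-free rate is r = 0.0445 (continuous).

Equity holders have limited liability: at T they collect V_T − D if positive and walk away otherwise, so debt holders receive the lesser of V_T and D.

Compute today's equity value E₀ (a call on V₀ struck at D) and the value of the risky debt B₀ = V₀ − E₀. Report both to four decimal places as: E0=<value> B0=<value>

d₁ = [ln(V₀/D) + (r + σ²/2)T] / (σ√T)
   = [ln(128.7583/55.4596) + (0.0445 + 0.5·0.4736²)·8.3571] / (0.4736·√8.3571)
   = [0.842282 + 1.309127] / 1.369114 = 1.571388
d₂ = d₁ − σ√T = 1.571388 − 1.369114 = 0.202275
N(d₁) = 0.941954,  N(d₂) = 0.580149,  e^(−rT) = 0.689429
E₀ = V₀·N(d₁) − D·e^(−rT)·N(d₂)
   = 128.7583·0.941954 − 55.4596·0.689429·0.580149 = 99.102089
B₀ = V₀ − E₀ = 128.7583 − 99.102089 = 29.656211

E0=99.1021 B0=29.6562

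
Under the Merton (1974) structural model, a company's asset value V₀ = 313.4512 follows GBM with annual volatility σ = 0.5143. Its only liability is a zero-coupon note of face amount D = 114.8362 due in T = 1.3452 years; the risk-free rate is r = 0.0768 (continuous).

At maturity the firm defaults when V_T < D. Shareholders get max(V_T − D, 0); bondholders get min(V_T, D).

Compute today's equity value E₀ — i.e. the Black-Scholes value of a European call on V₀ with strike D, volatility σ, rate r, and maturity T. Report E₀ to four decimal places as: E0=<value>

E0=211.1708

d₁ = [ln(V₀/D) + (r + σ²/2)T] / (σ√T)
   = [ln(313.4512/114.8362) + (0.0768 + 0.5·0.5143²)·1.3452] / (0.5143·√1.3452)
   = [1.004137 + 0.281217] / 0.596499 = 2.154829
d₂ = d₁ − σ√T = 2.154829 − 0.596499 = 1.558330
N(d₁) = 0.984412,  N(d₂) = 0.940422,  e^(−rT) = 0.901846
E₀ = V₀·N(d₁) − D·e^(−rT)·N(d₂)
   = 313.4512·0.984412 − 114.8362·0.901846·0.940422 = 211.170788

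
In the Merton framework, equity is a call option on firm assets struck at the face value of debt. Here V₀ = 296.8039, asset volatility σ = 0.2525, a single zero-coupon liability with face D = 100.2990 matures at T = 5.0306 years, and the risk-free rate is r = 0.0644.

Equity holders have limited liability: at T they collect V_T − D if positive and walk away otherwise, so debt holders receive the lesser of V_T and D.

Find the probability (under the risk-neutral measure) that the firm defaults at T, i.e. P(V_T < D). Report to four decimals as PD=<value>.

PD=0.0137

d₁ = [ln(V₀/D) + (r + σ²/2)T] / (σ√T)
   = [ln(296.8039/100.2990) + (0.0644 + 0.5·0.2525²)·5.0306] / (0.2525·√5.0306)
   = [1.084916 + 0.484337] / 0.566332 = 2.770905
d₂ = d₁ − σ√T = 2.770905 − 0.566332 = 2.204573
risk-neutral PD = N(−d₂) = N(-2.204573) = 0.013742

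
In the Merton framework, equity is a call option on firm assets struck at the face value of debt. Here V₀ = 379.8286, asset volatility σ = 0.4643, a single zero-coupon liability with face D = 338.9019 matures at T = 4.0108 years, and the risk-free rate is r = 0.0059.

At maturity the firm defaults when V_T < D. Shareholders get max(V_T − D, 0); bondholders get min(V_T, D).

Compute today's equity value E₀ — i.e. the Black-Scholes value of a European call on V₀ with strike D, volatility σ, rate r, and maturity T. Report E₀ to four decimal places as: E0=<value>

E0=152.9579

d₁ = [ln(V₀/D) + (r + σ²/2)T] / (σ√T)
   = [ln(379.8286/338.9019) + (0.0059 + 0.5·0.4643²)·4.0108] / (0.4643·√4.0108)
   = [0.114009 + 0.455977] / 0.929853 = 0.612985
d₂ = d₁ − σ√T = 0.612985 − 0.929853 = -0.316867
N(d₁) = 0.730057,  N(d₂) = 0.375672,  e^(−rT) = 0.976614
E₀ = V₀·N(d₁) − D·e^(−rT)·N(d₂)
   = 379.8286·0.730057 − 338.9019·0.976614·0.375672 = 152.957936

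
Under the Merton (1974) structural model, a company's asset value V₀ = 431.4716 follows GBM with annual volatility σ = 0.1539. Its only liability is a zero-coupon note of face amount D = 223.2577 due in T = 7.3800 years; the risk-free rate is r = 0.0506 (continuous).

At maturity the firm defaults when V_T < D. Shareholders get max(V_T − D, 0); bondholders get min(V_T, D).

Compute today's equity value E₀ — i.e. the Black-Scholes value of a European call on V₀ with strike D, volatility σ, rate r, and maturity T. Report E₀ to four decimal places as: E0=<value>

d₁ = [ln(V₀/D) + (r + σ²/2)T] / (σ√T)
   = [ln(431.4716/223.2577) + (0.0506 + 0.5·0.1539²)·7.3800] / (0.1539·√7.3800)
   = [0.658875 + 0.460826] / 0.418087 = 2.678153
d₂ = d₁ − σ√T = 2.678153 − 0.418087 = 2.260066
N(d₁) = 0.996299,  N(d₂) = 0.988091,  e^(−rT) = 0.688371
E₀ = V₀·N(d₁) − D·e^(−rT)·N(d₂)
   = 431.4716·0.996299 − 223.2577·0.688371·0.988091 = 278.020655

E0=278.0207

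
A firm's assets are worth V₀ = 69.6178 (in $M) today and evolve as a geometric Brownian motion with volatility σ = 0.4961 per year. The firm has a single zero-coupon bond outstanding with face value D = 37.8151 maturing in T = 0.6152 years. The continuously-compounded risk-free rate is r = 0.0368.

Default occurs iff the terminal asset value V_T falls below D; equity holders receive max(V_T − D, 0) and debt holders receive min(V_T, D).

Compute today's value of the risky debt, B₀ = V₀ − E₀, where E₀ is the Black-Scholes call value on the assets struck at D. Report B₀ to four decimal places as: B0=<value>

B0=36.5439

d₁ = [ln(V₀/D) + (r + σ²/2)T] / (σ√T)
   = [ln(69.6178/37.8151) + (0.0368 + 0.5·0.4961²)·0.6152] / (0.4961·√0.6152)
   = [0.610312 + 0.098344] / 0.389114 = 1.821202
d₂ = d₁ − σ√T = 1.821202 − 0.389114 = 1.432088
N(d₁) = 0.965712,  N(d₂) = 0.923941,  e^(−rT) = 0.977615
E₀ = V₀·N(d₁) − D·e^(−rT)·N(d₂)
   = 69.6178·0.965712 − 37.8151·0.977615·0.923941 = 33.073941
B₀ = V₀ − E₀ = 69.6178 − 33.073941 = 36.543859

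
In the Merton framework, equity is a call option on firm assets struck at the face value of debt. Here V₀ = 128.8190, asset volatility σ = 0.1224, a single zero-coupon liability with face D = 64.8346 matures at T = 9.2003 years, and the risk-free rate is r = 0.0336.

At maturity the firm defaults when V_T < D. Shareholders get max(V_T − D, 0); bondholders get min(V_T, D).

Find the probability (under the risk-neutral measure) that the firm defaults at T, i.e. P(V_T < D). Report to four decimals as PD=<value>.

PD=0.0063

d₁ = [ln(V₀/D) + (r + σ²/2)T] / (σ√T)
   = [ln(128.8190/64.8346) + (0.0336 + 0.5·0.1224²)·9.2003] / (0.1224·√9.2003)
   = [0.686569 + 0.378048] / 0.371264 = 2.867551
d₂ = d₁ − σ√T = 2.867551 − 0.371264 = 2.496287
risk-neutral PD = N(−d₂) = N(-2.496287) = 0.006275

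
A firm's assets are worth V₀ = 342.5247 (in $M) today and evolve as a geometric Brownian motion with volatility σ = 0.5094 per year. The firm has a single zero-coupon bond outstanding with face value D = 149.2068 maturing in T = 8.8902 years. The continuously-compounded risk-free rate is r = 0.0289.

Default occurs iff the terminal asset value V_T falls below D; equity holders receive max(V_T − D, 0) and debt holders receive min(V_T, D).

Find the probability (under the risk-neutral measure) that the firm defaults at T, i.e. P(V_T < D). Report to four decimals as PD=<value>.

PD=0.5172

d₁ = [ln(V₀/D) + (r + σ²/2)T] / (σ√T)
   = [ln(342.5247/149.2068) + (0.0289 + 0.5·0.5094²)·8.8902] / (0.5094·√8.8902)
   = [0.831011 + 1.410378] / 1.518849 = 1.475715
d₂ = d₁ − σ√T = 1.475715 − 1.518849 = -0.043134
risk-neutral PD = N(−d₂) = N(0.043134) = 0.517203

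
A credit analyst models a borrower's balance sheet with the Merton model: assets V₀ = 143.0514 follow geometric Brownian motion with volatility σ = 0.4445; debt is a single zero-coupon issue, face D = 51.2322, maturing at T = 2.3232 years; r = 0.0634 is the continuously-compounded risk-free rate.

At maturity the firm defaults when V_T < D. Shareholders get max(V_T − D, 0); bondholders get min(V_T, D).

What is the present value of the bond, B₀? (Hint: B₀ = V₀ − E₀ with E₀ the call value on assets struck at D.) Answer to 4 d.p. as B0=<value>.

d₁ = [ln(V₀/D) + (r + σ²/2)T] / (σ√T)
   = [ln(143.0514/51.2322) + (0.0634 + 0.5·0.4445²)·2.3232] / (0.4445·√2.3232)
   = [1.026836 + 0.376800] / 0.677509 = 2.071760
d₂ = d₁ − σ√T = 2.071760 − 0.677509 = 1.394251
N(d₁) = 0.980856,  N(d₂) = 0.918379,  e^(−rT) = 0.863043
E₀ = V₀·N(d₁) − D·e^(−rT)·N(d₂)
   = 143.0514·0.980856 − 51.2322·0.863043·0.918379 = 99.706166
B₀ = V₀ − E₀ = 143.0514 − 99.706166 = 43.345234

B0=43.3452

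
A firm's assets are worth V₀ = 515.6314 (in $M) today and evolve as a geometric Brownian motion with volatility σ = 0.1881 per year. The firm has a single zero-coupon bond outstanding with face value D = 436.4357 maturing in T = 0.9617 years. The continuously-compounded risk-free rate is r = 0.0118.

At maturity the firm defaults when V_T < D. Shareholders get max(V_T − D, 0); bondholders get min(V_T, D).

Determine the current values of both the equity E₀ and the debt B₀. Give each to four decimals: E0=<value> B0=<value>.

d₁ = [ln(V₀/D) + (r + σ²/2)T] / (σ√T)
   = [ln(515.6314/436.4357) + (0.0118 + 0.5·0.1881²)·0.9617] / (0.1881·√0.9617)
   = [0.166751 + 0.028361] / 0.184463 = 1.057734
d₂ = d₁ − σ√T = 1.057734 − 0.184463 = 0.873271
N(d₁) = 0.854912,  N(d₂) = 0.808742,  e^(−rT) = 0.988716
E₀ = V₀·N(d₁) − D·e^(−rT)·N(d₂)
   = 515.6314·0.854912 − 436.4357·0.988716·0.808742 = 91.838050
B₀ = V₀ − E₀ = 515.6314 − 91.838050 = 423.793350

E0=91.8381 B0=423.7933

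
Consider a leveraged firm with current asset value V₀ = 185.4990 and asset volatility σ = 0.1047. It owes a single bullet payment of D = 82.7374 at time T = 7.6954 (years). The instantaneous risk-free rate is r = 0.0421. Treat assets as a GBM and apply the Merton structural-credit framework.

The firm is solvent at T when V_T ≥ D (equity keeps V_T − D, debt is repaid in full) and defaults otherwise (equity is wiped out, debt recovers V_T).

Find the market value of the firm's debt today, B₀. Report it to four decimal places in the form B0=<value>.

d₁ = [ln(V₀/D) + (r + σ²/2)T] / (σ√T)
   = [ln(185.4990/82.7374) + (0.0421 + 0.5·0.1047²)·7.6954] / (0.1047·√7.6954)
   = [0.807378 + 0.366155] / 0.290444 = 4.040480
d₂ = d₁ − σ√T = 4.040480 − 0.290444 = 3.750036
N(d₁) = 0.999973,  N(d₂) = 0.999912,  e^(−rT) = 0.723267
E₀ = V₀·N(d₁) − D·e^(−rT)·N(d₂)
   = 185.4990·0.999973 − 82.7374·0.723267·0.999912 = 125.658082
B₀ = V₀ − E₀ = 185.4990 − 125.658082 = 59.840918

B0=59.8409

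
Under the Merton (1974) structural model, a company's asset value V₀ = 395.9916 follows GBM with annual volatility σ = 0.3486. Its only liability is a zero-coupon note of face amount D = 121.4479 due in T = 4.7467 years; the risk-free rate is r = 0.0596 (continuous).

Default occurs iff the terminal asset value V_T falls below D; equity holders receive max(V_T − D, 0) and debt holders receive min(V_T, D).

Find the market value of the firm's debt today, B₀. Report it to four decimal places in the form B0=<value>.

B0=90.1200

d₁ = [ln(V₀/D) + (r + σ²/2)T] / (σ√T)
   = [ln(395.9916/121.4479) + (0.0596 + 0.5·0.3486²)·4.7467] / (0.3486·√4.7467)
   = [1.181908 + 0.571317] / 0.759492 = 2.308418
d₂ = d₁ − σ√T = 2.308418 − 0.759492 = 1.548926
N(d₁) = 0.989512,  N(d₂) = 0.939300,  e^(−rT) = 0.753593
E₀ = V₀·N(d₁) − D·e^(−rT)·N(d₂)
   = 395.9916·0.989512 − 121.4479·0.753593·0.939300 = 305.871595
B₀ = V₀ − E₀ = 395.9916 − 305.871595 = 90.120005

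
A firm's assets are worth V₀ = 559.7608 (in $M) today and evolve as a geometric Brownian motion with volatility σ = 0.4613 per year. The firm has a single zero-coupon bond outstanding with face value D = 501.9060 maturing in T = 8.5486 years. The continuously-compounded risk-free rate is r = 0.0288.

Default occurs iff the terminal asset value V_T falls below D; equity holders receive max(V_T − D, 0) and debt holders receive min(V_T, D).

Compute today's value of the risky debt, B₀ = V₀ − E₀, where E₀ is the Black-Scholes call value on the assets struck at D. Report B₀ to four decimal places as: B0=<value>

d₁ = [ln(V₀/D) + (r + σ²/2)T] / (σ√T)
   = [ln(559.7608/501.9060) + (0.0288 + 0.5·0.4613²)·8.5486] / (0.4613·√8.5486)
   = [0.109097 + 1.155761] / 1.348748 = 0.937801
d₂ = d₁ − σ√T = 0.937801 − 1.348748 = -0.410947
N(d₁) = 0.825827,  N(d₂) = 0.340556,  e^(−rT) = 0.781766
E₀ = V₀·N(d₁) − D·e^(−rT)·N(d₂)
   = 559.7608·0.825827 − 501.9060·0.781766·0.340556 = 328.640557
B₀ = V₀ − E₀ = 559.7608 − 328.640557 = 231.120243

B0=231.1202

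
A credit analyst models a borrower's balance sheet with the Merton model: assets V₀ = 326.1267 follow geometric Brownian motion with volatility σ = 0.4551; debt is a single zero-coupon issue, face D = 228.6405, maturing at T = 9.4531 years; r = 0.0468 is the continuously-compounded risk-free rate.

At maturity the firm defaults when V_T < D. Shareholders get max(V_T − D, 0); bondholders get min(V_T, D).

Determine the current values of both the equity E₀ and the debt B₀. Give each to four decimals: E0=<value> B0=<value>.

d₁ = [ln(V₀/D) + (r + σ²/2)T] / (σ√T)
   = [ln(326.1267/228.6405) + (0.0468 + 0.5·0.4551²)·9.4531] / (0.4551·√9.4531)
   = [0.355135 + 1.421349] / 1.399246 = 1.269601
d₂ = d₁ − σ√T = 1.269601 − 1.399246 = -0.129644
N(d₁) = 0.897887,  N(d₂) = 0.448424,  e^(−rT) = 0.642489
E₀ = V₀·N(d₁) − D·e^(−rT)·N(d₂)
   = 326.1267·0.897887 − 228.6405·0.642489·0.448424 = 226.951752
B₀ = V₀ − E₀ = 326.1267 − 226.951752 = 99.174948

E0=226.9518 B0=99.1749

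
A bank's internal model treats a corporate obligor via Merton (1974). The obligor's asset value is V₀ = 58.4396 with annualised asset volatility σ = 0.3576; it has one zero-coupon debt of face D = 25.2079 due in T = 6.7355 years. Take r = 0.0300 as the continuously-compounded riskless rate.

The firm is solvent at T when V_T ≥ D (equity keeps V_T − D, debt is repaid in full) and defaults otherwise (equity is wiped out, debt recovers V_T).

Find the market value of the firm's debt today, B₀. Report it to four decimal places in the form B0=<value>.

d₁ = [ln(V₀/D) + (r + σ²/2)T] / (σ√T)
   = [ln(58.4396/25.2079) + (0.0300 + 0.5·0.3576²)·6.7355] / (0.3576·√6.7355)
   = [0.840836 + 0.632725] / 0.928074 = 1.587764
d₂ = d₁ − σ√T = 1.587764 − 0.928074 = 0.659690
N(d₁) = 0.943830,  N(d₂) = 0.745274,  e^(−rT) = 0.817042
E₀ = V₀·N(d₁) − D·e^(−rT)·N(d₂)
   = 58.4396·0.943830 − 25.2079·0.817042·0.745274 = 39.807467
B₀ = V₀ − E₀ = 58.4396 − 39.807467 = 18.632133

B0=18.6321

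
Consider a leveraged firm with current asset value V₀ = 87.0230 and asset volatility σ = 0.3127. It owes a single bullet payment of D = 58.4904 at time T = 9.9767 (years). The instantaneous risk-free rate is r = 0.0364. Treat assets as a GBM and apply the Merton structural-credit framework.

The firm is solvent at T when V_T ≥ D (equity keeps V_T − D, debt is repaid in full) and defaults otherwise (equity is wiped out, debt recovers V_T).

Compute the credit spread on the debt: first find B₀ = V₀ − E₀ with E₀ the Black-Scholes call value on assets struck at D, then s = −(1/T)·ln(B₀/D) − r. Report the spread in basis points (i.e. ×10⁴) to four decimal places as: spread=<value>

spread=187.4478

d₁ = [ln(V₀/D) + (r + σ²/2)T] / (σ√T)
   = [ln(87.0230/58.4904) + (0.0364 + 0.5·0.3127²)·9.9767] / (0.3127·√9.9767)
   = [0.397310 + 0.850919] / 0.987692 = 1.263784
d₂ = d₁ − σ√T = 1.263784 − 0.987692 = 0.276093
N(d₁) = 0.896846,  N(d₂) = 0.608762,  e^(−rT) = 0.695481
E₀ = V₀·N(d₁) − D·e^(−rT)·N(d₂)
   = 87.0230·0.896846 − 58.4904·0.695481·0.608762 = 53.282471
B₀ = V₀ − E₀ = 87.0230 − 53.282471 = 33.740529
spread = −(1/T)·ln(B₀/D) − r = −(1/9.9767)·ln(33.740529/58.4904) − 0.0364 = 0.01874478
in basis points: 0.01874478 × 10⁴ = 187.4478 bp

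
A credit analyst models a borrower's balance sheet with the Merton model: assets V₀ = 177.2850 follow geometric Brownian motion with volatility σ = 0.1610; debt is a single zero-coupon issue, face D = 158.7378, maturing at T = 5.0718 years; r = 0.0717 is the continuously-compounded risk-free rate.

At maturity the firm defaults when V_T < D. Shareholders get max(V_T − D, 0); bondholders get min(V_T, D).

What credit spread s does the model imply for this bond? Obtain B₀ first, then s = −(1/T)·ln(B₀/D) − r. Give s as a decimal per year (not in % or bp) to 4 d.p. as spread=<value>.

spread=0.0041

d₁ = [ln(V₀/D) + (r + σ²/2)T] / (σ√T)
   = [ln(177.2850/158.7378) + (0.0717 + 0.5·0.1610²)·5.0718] / (0.1610·√5.0718)
   = [0.110505 + 0.429381] / 0.362583 = 1.489001
d₂ = d₁ − σ√T = 1.489001 − 0.362583 = 1.126419
N(d₁) = 0.931756,  N(d₂) = 0.870006,  e^(−rT) = 0.695136
E₀ = V₀·N(d₁) − D·e^(−rT)·N(d₂)
   = 177.2850·0.931756 − 158.7378·0.695136·0.870006 = 69.186240
B₀ = V₀ − E₀ = 177.2850 − 69.186240 = 108.098760
spread = −(1/T)·ln(B₀/D) − r = −(1/5.0718)·ln(108.098760/158.7378) − 0.0717 = 0.00405388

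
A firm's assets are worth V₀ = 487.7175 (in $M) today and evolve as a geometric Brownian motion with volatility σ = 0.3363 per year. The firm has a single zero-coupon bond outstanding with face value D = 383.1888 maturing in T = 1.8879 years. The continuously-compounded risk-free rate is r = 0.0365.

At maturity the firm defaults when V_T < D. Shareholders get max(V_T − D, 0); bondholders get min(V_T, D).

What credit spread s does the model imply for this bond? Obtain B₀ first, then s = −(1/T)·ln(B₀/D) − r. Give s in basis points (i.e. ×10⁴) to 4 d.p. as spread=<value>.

d₁ = [ln(V₀/D) + (r + σ²/2)T] / (σ√T)
   = [ln(487.7175/383.1888) + (0.0365 + 0.5·0.3363²)·1.8879] / (0.3363·√1.8879)
   = [0.241209 + 0.175667] / 0.462079 = 0.902173
d₂ = d₁ − σ√T = 0.902173 − 0.462079 = 0.440094
N(d₁) = 0.816518,  N(d₂) = 0.670066,  e^(−rT) = 0.933412
E₀ = V₀·N(d₁) − D·e^(−rT)·N(d₂)
   = 487.7175·0.816518 − 383.1888·0.933412·0.670066 = 158.565491
B₀ = V₀ − E₀ = 487.7175 − 158.565491 = 329.152009
spread = −(1/T)·ln(B₀/D) − r = −(1/1.8879)·ln(329.152009/383.1888) − 0.0365 = 0.04401705
in basis points: 0.04401705 × 10⁴ = 440.1705 bp

spread=440.1705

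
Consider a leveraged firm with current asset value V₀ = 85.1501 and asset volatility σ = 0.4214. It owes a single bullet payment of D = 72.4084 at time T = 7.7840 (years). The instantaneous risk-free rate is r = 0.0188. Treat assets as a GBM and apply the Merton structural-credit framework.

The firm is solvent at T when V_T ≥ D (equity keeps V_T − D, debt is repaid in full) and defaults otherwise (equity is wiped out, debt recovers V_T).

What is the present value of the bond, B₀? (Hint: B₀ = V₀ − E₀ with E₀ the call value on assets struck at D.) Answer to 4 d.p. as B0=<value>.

d₁ = [ln(V₀/D) + (r + σ²/2)T] / (σ√T)
   = [ln(85.1501/72.4084) + (0.0188 + 0.5·0.4214²)·7.7840] / (0.4214·√7.7840)
   = [0.162093 + 0.837473] / 1.175698 = 0.850189
d₂ = d₁ − σ√T = 0.850189 − 1.175698 = -0.325509
N(d₁) = 0.802390,  N(d₂) = 0.372398,  e^(−rT) = 0.863865
E₀ = V₀·N(d₁) − D·e^(−rT)·N(d₂)
   = 85.1501·0.802390 − 72.4084·0.863865·0.372398 = 45.029715
B₀ = V₀ − E₀ = 85.1501 − 45.029715 = 40.120385

B0=40.1204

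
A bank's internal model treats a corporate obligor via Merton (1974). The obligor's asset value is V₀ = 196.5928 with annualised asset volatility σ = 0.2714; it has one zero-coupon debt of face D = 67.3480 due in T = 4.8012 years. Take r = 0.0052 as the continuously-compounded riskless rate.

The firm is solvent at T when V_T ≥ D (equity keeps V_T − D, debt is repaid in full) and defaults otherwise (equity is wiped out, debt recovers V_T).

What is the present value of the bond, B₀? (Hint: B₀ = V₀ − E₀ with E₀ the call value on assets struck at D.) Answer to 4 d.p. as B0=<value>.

B0=64.8520

d₁ = [ln(V₀/D) + (r + σ²/2)T] / (σ√T)
   = [ln(196.5928/67.3480) + (0.0052 + 0.5·0.2714²)·4.8012] / (0.2714·√4.8012)
   = [1.071261 + 0.201790] / 0.594682 = 2.140726
d₂ = d₁ − σ√T = 2.140726 − 0.594682 = 1.546044
N(d₁) = 0.983852,  N(d₂) = 0.938953,  e^(−rT) = 0.975343
E₀ = V₀·N(d₁) − D·e^(−rT)·N(d₂)
   = 196.5928·0.983852 − 67.3480·0.975343·0.938953 = 131.740832
B₀ = V₀ − E₀ = 196.5928 − 131.740832 = 64.851968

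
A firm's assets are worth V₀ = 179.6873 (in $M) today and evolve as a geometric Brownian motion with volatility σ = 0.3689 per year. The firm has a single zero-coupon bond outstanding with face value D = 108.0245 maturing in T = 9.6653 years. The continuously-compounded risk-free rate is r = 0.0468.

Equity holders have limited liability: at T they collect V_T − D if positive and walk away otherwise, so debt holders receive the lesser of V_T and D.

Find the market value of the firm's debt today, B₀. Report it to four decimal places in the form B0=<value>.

B0=55.7342

d₁ = [ln(V₀/D) + (r + σ²/2)T] / (σ√T)
   = [ln(179.6873/108.0245) + (0.0468 + 0.5·0.3689²)·9.6653] / (0.3689·√9.6653)
   = [0.508860 + 1.109998] / 1.146876 = 1.411538
d₂ = d₁ − σ√T = 1.411538 − 1.146876 = 0.264662
N(d₁) = 0.920957,  N(d₂) = 0.604365,  e^(−rT) = 0.636140
E₀ = V₀·N(d₁) − D·e^(−rT)·N(d₂)
   = 179.6873·0.920957 − 108.0245·0.636140·0.604365 = 123.953054
B₀ = V₀ − E₀ = 179.6873 − 123.953054 = 55.734246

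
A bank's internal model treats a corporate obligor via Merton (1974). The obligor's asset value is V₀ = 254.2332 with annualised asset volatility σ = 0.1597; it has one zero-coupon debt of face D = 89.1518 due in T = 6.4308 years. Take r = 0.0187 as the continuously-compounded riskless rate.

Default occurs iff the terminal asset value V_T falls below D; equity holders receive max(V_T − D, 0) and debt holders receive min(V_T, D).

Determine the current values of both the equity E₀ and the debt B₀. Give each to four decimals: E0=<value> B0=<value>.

d₁ = [ln(V₀/D) + (r + σ²/2)T] / (σ√T)
   = [ln(254.2332/89.1518) + (0.0187 + 0.5·0.1597²)·6.4308] / (0.1597·√6.4308)
   = [1.047911 + 0.202262] / 0.404984 = 3.086973
d₂ = d₁ − σ√T = 3.086973 − 0.404984 = 2.681989
N(d₁) = 0.998989,  N(d₂) = 0.996341,  e^(−rT) = 0.886693
E₀ = V₀·N(d₁) − D·e^(−rT)·N(d₂)
   = 254.2332·0.998989 − 89.1518·0.886693·0.996341 = 175.215114
B₀ = V₀ − E₀ = 254.2332 − 175.215114 = 79.018086

E0=175.2151 B0=79.0181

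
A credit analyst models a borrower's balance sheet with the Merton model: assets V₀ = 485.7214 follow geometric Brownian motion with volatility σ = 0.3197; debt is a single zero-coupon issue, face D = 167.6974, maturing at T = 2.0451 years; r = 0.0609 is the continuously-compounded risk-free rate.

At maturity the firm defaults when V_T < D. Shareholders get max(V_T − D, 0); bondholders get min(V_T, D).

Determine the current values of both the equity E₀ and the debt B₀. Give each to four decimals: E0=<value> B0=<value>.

E0=337.8383 B0=147.8831

d₁ = [ln(V₀/D) + (r + σ²/2)T] / (σ√T)
   = [ln(485.7214/167.6974) + (0.0609 + 0.5·0.3197²)·2.0451] / (0.3197·√2.0451)
   = [1.063474 + 0.229059] / 0.457193 = 2.827105
d₂ = d₁ − σ√T = 2.827105 − 0.457193 = 2.369911
N(d₁) = 0.997651,  N(d₂) = 0.991104,  e^(−rT) = 0.882897
E₀ = V₀·N(d₁) − D·e^(−rT)·N(d₂)
   = 485.7214·0.997651 − 167.6974·0.882897·0.991104 = 337.838271
B₀ = V₀ − E₀ = 485.7214 − 337.838271 = 147.883129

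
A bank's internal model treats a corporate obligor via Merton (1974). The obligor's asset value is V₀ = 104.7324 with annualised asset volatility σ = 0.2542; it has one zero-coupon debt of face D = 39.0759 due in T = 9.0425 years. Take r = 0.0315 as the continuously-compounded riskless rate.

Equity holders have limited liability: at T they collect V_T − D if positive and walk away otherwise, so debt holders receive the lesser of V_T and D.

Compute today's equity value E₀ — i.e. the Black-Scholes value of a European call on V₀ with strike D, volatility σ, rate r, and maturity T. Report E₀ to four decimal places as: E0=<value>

d₁ = [ln(V₀/D) + (r + σ²/2)T] / (σ√T)
   = [ln(104.7324/39.0759) + (0.0315 + 0.5·0.2542²)·9.0425] / (0.2542·√9.0425)
   = [0.985903 + 0.576991] / 0.764398 = 2.044606
d₂ = d₁ − σ√T = 2.044606 − 0.764398 = 1.280208
N(d₁) = 0.979553,  N(d₂) = 0.899764,  e^(−rT) = 0.752136
E₀ = V₀·N(d₁) − D·e^(−rT)·N(d₂)
   = 104.7324·0.979553 − 39.0759·0.752136·0.899764 = 76.146554

E0=76.1466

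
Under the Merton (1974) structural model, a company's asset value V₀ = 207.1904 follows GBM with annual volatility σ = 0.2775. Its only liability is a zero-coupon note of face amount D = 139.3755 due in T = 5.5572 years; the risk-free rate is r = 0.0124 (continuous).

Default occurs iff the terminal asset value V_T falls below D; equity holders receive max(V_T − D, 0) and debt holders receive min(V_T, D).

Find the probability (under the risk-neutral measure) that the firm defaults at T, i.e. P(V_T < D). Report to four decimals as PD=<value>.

PD=0.3504

d₁ = [ln(V₀/D) + (r + σ²/2)T] / (σ√T)
   = [ln(207.1904/139.3755) + (0.0124 + 0.5·0.2775²)·5.5572] / (0.2775·√5.5572)
   = [0.396466 + 0.282879] / 0.654171 = 1.038483
d₂ = d₁ − σ√T = 1.038483 − 0.654171 = 0.384313
risk-neutral PD = N(−d₂) = N(-0.384313) = 0.350373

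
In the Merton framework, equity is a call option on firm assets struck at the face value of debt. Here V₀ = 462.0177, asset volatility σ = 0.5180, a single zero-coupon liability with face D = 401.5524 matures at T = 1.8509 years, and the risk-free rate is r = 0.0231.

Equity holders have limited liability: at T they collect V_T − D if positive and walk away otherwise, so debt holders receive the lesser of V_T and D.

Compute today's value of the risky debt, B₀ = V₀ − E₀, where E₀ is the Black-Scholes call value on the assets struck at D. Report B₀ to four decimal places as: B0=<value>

B0=303.0293

d₁ = [ln(V₀/D) + (r + σ²/2)T] / (σ√T)
   = [ln(462.0177/401.5524) + (0.0231 + 0.5·0.5180²)·1.8509] / (0.5180·√1.8509)
   = [0.140265 + 0.291076] / 0.704728 = 0.612068
d₂ = d₁ − σ√T = 0.612068 − 0.704728 = -0.092659
N(d₁) = 0.729754,  N(d₂) = 0.463087,  e^(−rT) = 0.958145
E₀ = V₀·N(d₁) − D·e^(−rT)·N(d₂)
   = 462.0177·0.729754 − 401.5524·0.958145·0.463087 = 158.988408
B₀ = V₀ − E₀ = 462.0177 − 158.988408 = 303.029292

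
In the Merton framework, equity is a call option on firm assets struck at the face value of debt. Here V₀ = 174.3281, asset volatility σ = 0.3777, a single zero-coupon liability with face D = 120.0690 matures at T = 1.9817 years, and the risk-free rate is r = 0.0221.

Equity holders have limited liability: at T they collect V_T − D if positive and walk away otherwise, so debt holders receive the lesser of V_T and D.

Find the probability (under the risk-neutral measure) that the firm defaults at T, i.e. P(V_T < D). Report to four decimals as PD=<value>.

PD=0.3023

d₁ = [ln(V₀/D) + (r + σ²/2)T] / (σ√T)
   = [ln(174.3281/120.0690) + (0.0221 + 0.5·0.3777²)·1.9817] / (0.3777·√1.9817)
   = [0.372873 + 0.185148] / 0.531699 = 1.049504
d₂ = d₁ − σ√T = 1.049504 − 0.531699 = 0.517804
risk-neutral PD = N(−d₂) = N(-0.517804) = 0.302297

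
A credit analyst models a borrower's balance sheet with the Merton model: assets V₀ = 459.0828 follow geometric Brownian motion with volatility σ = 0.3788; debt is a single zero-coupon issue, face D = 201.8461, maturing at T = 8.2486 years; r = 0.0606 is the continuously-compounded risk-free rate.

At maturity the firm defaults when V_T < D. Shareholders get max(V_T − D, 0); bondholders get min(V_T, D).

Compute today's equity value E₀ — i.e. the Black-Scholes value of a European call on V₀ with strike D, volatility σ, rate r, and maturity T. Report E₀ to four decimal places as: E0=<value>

d₁ = [ln(V₀/D) + (r + σ²/2)T] / (σ√T)
   = [ln(459.0828/201.8461) + (0.0606 + 0.5·0.3788²)·8.2486] / (0.3788·√8.2486)
   = [0.821725 + 1.091659] / 1.087928 = 1.758741
d₂ = d₁ − σ√T = 1.758741 − 1.087928 = 0.670814
N(d₁) = 0.960689,  N(d₂) = 0.748830,  e^(−rT) = 0.606612
E₀ = V₀·N(d₁) − D·e^(−rT)·N(d₂)
   = 459.0828·0.960689 − 201.8461·0.606612·0.748830 = 349.347372

E0=349.3474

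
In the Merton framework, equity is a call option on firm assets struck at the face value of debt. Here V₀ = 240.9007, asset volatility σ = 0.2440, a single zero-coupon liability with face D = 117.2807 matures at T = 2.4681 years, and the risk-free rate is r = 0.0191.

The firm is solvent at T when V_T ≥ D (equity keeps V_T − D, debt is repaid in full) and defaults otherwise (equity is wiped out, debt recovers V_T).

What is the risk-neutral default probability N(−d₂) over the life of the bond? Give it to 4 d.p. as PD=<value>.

d₁ = [ln(V₀/D) + (r + σ²/2)T] / (σ√T)
   = [ln(240.9007/117.2807) + (0.0191 + 0.5·0.2440²)·2.4681] / (0.2440·√2.4681)
   = [0.719815 + 0.120611] / 0.383329 = 2.192442
d₂ = d₁ − σ√T = 2.192442 − 0.383329 = 1.809114
risk-neutral PD = N(−d₂) = N(-1.809114) = 0.035217

PD=0.0352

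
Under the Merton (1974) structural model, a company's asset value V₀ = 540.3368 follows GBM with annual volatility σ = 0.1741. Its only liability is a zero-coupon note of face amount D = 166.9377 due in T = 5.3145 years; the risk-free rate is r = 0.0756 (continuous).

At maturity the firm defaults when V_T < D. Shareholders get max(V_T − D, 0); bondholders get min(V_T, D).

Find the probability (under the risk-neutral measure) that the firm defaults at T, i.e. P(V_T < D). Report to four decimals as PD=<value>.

PD=0.0001

d₁ = [ln(V₀/D) + (r + σ²/2)T] / (σ√T)
   = [ln(540.3368/166.9377) + (0.0756 + 0.5·0.1741²)·5.3145] / (0.1741·√5.3145)
   = [1.174572 + 0.482320] / 0.401356 = 4.128232
d₂ = d₁ − σ√T = 4.128232 − 0.401356 = 3.726876
risk-neutral PD = N(−d₂) = N(-3.726876) = 0.000097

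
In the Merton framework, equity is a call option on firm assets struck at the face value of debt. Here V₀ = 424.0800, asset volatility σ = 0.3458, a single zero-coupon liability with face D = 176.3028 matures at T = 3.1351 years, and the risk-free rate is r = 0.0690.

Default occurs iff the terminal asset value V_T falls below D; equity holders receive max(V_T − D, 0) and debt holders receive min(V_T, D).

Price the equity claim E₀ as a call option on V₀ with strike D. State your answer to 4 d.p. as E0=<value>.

d₁ = [ln(V₀/D) + (r + σ²/2)T] / (σ√T)
   = [ln(424.0800/176.3028) + (0.0690 + 0.5·0.3458²)·3.1351] / (0.3458·√3.1351)
   = [0.877719 + 0.403766] / 0.612281 = 2.092969
d₂ = d₁ − σ√T = 2.092969 − 0.612281 = 1.480688
N(d₁) = 0.981824,  N(d₂) = 0.930655,  e^(−rT) = 0.805476
E₀ = V₀·N(d₁) − D·e^(−rT)·N(d₂)
   = 424.0800·0.981824 − 176.3028·0.805476·0.930655 = 284.211769

E0=284.2118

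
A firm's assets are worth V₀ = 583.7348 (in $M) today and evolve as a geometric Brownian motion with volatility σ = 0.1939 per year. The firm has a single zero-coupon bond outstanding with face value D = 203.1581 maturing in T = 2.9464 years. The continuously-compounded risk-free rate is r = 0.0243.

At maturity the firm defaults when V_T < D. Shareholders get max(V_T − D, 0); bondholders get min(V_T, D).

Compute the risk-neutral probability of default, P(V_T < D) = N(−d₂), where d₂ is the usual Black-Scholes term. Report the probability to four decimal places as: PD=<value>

PD=0.0006

d₁ = [ln(V₀/D) + (r + σ²/2)T] / (σ√T)
   = [ln(583.7348/203.1581) + (0.0243 + 0.5·0.1939²)·2.9464] / (0.1939·√2.9464)
   = [1.055462 + 0.126986] / 0.332831 = 3.552699
d₂ = d₁ − σ√T = 3.552699 − 0.332831 = 3.219868
risk-neutral PD = N(−d₂) = N(-3.219868) = 0.000641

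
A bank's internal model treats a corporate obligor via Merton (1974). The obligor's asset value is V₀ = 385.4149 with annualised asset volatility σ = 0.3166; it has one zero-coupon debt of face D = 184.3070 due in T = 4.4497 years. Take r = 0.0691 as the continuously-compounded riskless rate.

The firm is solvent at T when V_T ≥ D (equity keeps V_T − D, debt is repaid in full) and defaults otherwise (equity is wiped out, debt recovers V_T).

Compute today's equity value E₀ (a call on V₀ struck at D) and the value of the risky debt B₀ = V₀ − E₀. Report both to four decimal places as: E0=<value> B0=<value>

E0=253.5903 B0=131.8246

d₁ = [ln(V₀/D) + (r + σ²/2)T] / (σ√T)
   = [ln(385.4149/184.3070) + (0.0691 + 0.5·0.3166²)·4.4497] / (0.3166·√4.4497)
   = [0.737718 + 0.530483] / 0.667846 = 1.898942
d₂ = d₁ − σ√T = 1.898942 − 0.667846 = 1.231096
N(d₁) = 0.971214,  N(d₂) = 0.890857,  e^(−rT) = 0.735302
E₀ = V₀·N(d₁) − D·e^(−rT)·N(d₂)
   = 385.4149·0.971214 − 184.3070·0.735302·0.890857 = 253.590321
B₀ = V₀ − E₀ = 385.4149 − 253.590321 = 131.824579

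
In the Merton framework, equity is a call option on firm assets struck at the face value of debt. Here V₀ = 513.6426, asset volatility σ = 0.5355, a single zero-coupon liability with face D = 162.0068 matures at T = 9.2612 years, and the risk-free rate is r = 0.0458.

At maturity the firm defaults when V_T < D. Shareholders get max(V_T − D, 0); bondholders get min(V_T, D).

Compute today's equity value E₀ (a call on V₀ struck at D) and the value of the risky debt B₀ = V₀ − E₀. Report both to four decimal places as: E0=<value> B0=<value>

d₁ = [ln(V₀/D) + (r + σ²/2)T] / (σ√T)
   = [ln(513.6426/162.0068) + (0.0458 + 0.5·0.5355²)·9.2612] / (0.5355·√9.2612)
   = [1.153889 + 1.752035] / 1.629645 = 1.783164
d₂ = d₁ − σ√T = 1.783164 − 1.629645 = 0.153518
N(d₁) = 0.962720,  N(d₂) = 0.561005,  e^(−rT) = 0.654317
E₀ = V₀·N(d₁) − D·e^(−rT)·N(d₂)
   = 513.6426·0.962720 − 162.0068·0.654317·0.561005 = 435.025381
B₀ = V₀ − E₀ = 513.6426 − 435.025381 = 78.617219

E0=435.0254 B0=78.6172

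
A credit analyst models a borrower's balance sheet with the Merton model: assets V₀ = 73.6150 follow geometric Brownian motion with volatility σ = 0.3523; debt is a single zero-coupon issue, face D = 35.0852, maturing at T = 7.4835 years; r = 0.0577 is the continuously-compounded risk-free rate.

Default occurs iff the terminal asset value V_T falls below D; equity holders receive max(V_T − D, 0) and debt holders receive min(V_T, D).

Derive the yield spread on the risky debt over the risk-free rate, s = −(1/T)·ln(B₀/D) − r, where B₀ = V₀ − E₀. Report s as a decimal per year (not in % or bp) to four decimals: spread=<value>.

d₁ = [ln(V₀/D) + (r + σ²/2)T] / (σ√T)
   = [ln(73.6150/35.0852) + (0.0577 + 0.5·0.3523²)·7.4835] / (0.3523·√7.4835)
   = [0.741069 + 0.896206] / 0.963751 = 1.698857
d₂ = d₁ − σ√T = 1.698857 − 0.963751 = 0.735106
N(d₁) = 0.955327,  N(d₂) = 0.768862,  e^(−rT) = 0.649341
E₀ = V₀·N(d₁) − D·e^(−rT)·N(d₂)
   = 73.6150·0.955327 − 35.0852·0.649341·0.768862 = 52.809982
B₀ = V₀ − E₀ = 73.6150 − 52.809982 = 20.805018
spread = −(1/T)·ln(B₀/D) − r = −(1/7.4835)·ln(20.805018/35.0852) − 0.0577 = 0.01213165

spread=0.0121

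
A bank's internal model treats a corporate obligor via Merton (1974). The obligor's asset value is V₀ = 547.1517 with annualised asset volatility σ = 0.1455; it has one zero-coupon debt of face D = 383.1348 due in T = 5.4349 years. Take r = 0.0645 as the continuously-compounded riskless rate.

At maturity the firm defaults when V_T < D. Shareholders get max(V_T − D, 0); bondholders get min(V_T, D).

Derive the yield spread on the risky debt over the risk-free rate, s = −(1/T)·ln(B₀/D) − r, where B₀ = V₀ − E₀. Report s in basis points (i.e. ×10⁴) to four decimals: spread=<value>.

spread=5.9493

d₁ = [ln(V₀/D) + (r + σ²/2)T] / (σ√T)
   = [ln(547.1517/383.1348) + (0.0645 + 0.5·0.1455²)·5.4349] / (0.1455·√5.4349)
   = [0.356339 + 0.408080] / 0.339202 = 2.253580
d₂ = d₁ − σ√T = 2.253580 − 0.339202 = 1.914377
N(d₁) = 0.987889,  N(d₂) = 0.972214,  e^(−rT) = 0.704300
E₀ = V₀·N(d₁) − D·e^(−rT)·N(d₂)
   = 547.1517·0.987889 − 383.1348·0.704300·0.972214 = 278.181000
B₀ = V₀ − E₀ = 547.1517 − 278.181000 = 268.970700
spread = −(1/T)·ln(B₀/D) − r = −(1/5.4349)·ln(268.970700/383.1348) − 0.0645 = 0.00059493
in basis points: 0.00059493 × 10⁴ = 5.9493 bp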